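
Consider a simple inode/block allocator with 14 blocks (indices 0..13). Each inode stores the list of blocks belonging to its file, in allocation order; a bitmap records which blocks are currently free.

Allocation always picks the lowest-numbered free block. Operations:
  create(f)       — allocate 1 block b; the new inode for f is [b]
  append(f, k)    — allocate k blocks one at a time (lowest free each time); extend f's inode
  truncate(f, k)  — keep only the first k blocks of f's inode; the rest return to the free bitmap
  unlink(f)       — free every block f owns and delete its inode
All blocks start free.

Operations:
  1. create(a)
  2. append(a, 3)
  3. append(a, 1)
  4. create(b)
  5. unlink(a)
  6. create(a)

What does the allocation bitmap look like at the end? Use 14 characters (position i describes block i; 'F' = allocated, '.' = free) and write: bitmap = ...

bitmap = F....F........

create(a): bitmap=F............. | a=[0]
append(a, 3): bitmap=FFFF.......... | a=[0, 1, 2, 3]
append(a, 1): bitmap=FFFFF......... | a=[0, 1, 2, 3, 4]
create(b): bitmap=FFFFFF........ | a=[0, 1, 2, 3, 4] b=[5]
unlink(a): bitmap=.....F........ | b=[5]
create(a): bitmap=F....F........ | a=[0] b=[5]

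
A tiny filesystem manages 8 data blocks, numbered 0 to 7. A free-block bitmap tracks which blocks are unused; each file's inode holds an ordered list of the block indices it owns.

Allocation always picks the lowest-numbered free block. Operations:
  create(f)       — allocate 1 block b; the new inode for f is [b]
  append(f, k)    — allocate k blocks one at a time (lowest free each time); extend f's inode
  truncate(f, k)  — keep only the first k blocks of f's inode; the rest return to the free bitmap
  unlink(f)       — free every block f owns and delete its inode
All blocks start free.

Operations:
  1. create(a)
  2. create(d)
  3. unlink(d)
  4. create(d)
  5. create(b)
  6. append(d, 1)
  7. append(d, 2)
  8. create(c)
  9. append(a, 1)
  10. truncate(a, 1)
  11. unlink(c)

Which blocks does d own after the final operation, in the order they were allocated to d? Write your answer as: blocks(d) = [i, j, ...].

blocks(d) = [1, 3, 4, 5]

  1. create(a)  ⇒  F.......  {a→[0]}
  2. create(d)  ⇒  FF......  {a→[0]; d→[1]}
  3. unlink(d)  ⇒  F.......  {a→[0]}
  4. create(d)  ⇒  FF......  {a→[0]; d→[1]}
  5. create(b)  ⇒  FFF.....  {a→[0]; b→[2]; d→[1]}
  6. append(d, 1)  ⇒  FFFF....  {a→[0]; b→[2]; d→[1, 3]}
  7. append(d, 2)  ⇒  FFFFFF..  {a→[0]; b→[2]; d→[1, 3, 4, 5]}
  8. create(c)  ⇒  FFFFFFF.  {a→[0]; b→[2]; c→[6]; d→[1, 3, 4, 5]}
  9. append(a, 1)  ⇒  FFFFFFFF  {a→[0, 7]; b→[2]; c→[6]; d→[1, 3, 4, 5]}
  10. truncate(a, 1)  ⇒  FFFFFFF.  {a→[0]; b→[2]; c→[6]; d→[1, 3, 4, 5]}
  11. unlink(c)  ⇒  FFFFFF..  {a→[0]; b→[2]; d→[1, 3, 4, 5]}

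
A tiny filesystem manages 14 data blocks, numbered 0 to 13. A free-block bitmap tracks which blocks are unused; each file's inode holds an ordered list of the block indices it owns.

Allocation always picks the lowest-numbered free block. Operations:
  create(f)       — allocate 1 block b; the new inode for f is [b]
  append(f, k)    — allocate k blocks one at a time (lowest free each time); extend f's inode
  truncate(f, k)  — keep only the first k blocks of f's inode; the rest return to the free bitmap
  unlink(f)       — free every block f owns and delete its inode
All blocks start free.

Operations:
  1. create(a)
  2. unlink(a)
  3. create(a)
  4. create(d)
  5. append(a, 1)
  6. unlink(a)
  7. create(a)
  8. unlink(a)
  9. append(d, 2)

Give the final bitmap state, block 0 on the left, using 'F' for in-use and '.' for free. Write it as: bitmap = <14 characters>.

  1. create(a)  ⇒  F.............  {a→[0]}
  2. unlink(a)  ⇒  ..............  {}
  3. create(a)  ⇒  F.............  {a→[0]}
  4. create(d)  ⇒  FF............  {a→[0]; d→[1]}
  5. append(a, 1)  ⇒  FFF...........  {a→[0, 2]; d→[1]}
  6. unlink(a)  ⇒  .F............  {d→[1]}
  7. create(a)  ⇒  FF............  {a→[0]; d→[1]}
  8. unlink(a)  ⇒  .F............  {d→[1]}
  9. append(d, 2)  ⇒  FFF...........  {d→[1, 0, 2]}

bitmap = FFF...........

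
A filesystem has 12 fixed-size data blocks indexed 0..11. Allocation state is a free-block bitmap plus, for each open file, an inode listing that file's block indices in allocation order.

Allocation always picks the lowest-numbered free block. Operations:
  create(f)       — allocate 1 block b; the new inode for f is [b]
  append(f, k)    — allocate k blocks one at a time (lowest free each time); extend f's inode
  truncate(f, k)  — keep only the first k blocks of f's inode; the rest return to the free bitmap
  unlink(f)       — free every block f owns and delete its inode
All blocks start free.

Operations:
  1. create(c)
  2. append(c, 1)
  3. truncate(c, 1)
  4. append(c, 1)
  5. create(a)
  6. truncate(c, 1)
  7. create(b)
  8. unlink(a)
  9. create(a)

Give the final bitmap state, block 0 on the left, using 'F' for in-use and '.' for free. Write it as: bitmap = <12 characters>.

bitmap = FFF.........

create(c): bitmap=F........... | c=[0]
append(c, 1): bitmap=FF.......... | c=[0, 1]
truncate(c, 1): bitmap=F........... | c=[0]
append(c, 1): bitmap=FF.......... | c=[0, 1]
create(a): bitmap=FFF......... | a=[2] c=[0, 1]
truncate(c, 1): bitmap=F.F......... | a=[2] c=[0]
create(b): bitmap=FFF......... | a=[2] b=[1] c=[0]
unlink(a): bitmap=FF.......... | b=[1] c=[0]
create(a): bitmap=FFF......... | a=[2] b=[1] c=[0]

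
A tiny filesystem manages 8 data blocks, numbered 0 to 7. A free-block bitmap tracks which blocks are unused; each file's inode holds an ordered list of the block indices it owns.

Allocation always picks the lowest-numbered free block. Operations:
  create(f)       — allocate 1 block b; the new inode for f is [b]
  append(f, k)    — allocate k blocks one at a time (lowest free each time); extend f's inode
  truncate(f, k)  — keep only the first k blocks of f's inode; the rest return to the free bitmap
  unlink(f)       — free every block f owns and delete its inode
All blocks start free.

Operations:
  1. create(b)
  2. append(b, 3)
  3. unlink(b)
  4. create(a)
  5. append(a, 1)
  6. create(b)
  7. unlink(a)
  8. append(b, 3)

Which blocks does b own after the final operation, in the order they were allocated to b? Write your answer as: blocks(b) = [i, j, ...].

blocks(b) = [2, 0, 1, 3]

after create(b) → b:[0]  free=[F.......]
after append(b, 3) → b:[0, 1, 2, 3]  free=[FFFF....]
after unlink(b) →   free=[........]
after create(a) → a:[0]  free=[F.......]
after append(a, 1) → a:[0, 1]  free=[FF......]
after create(b) → a:[0, 1], b:[2]  free=[FFF.....]
after unlink(a) → b:[2]  free=[..F.....]
after append(b, 3) → b:[2, 0, 1, 3]  free=[FFFF....]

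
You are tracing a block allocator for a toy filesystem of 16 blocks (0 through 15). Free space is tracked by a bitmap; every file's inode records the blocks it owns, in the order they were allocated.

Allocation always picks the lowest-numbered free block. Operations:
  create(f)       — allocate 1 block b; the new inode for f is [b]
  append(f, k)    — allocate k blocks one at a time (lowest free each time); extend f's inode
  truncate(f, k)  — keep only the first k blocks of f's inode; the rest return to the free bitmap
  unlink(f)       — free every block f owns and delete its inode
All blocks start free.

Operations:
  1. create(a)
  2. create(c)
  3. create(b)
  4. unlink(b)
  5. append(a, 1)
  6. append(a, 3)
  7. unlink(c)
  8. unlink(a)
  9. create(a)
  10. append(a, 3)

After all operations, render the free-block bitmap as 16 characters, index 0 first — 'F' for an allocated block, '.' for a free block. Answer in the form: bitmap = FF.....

[1] create(a) — a=0 (map F...............)
[2] create(c) — a=0 c=1 (map FF..............)
[3] create(b) — a=0 b=2 c=1 (map FFF.............)
[4] unlink(b) — a=0 c=1 (map FF..............)
[5] append(a, 1) — a=0,2 c=1 (map FFF.............)
[6] append(a, 3) — a=0,2,3,4,5 c=1 (map FFFFFF..........)
[7] unlink(c) — a=0,2,3,4,5 (map F.FFFF..........)
[8] unlink(a) —  (map ................)
[9] create(a) — a=0 (map F...............)
[10] append(a, 3) — a=0,1,2,3 (map FFFF............)

bitmap = FFFF............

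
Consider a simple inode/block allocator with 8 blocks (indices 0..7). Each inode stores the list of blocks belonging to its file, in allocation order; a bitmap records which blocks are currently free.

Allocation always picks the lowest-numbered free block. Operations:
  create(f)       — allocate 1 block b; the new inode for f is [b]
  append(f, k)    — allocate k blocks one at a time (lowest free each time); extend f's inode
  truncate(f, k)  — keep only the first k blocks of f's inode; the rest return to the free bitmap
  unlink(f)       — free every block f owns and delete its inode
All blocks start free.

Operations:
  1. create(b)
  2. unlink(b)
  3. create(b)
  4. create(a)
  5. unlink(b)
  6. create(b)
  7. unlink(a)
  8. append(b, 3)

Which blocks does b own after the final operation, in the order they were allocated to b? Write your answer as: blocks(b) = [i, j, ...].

[1] create(b) — b=0 (map F.......)
[2] unlink(b) —  (map ........)
[3] create(b) — b=0 (map F.......)
[4] create(a) — a=1 b=0 (map FF......)
[5] unlink(b) — a=1 (map .F......)
[6] create(b) — a=1 b=0 (map FF......)
[7] unlink(a) — b=0 (map F.......)
[8] append(b, 3) — b=0,1,2,3 (map FFFF....)

blocks(b) = [0, 1, 2, 3]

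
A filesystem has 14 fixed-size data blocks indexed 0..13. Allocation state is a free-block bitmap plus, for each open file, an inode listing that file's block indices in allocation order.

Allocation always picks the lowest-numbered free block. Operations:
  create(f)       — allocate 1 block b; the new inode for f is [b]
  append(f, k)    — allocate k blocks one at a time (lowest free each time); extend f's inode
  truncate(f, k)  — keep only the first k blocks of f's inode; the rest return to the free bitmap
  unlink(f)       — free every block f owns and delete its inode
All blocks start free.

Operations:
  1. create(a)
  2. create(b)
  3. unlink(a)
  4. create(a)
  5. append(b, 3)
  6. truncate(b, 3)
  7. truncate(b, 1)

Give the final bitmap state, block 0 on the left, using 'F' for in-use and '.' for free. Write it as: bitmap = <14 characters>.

bitmap = FF............

[1] create(a) — a=0 (map F.............)
[2] create(b) — a=0 b=1 (map FF............)
[3] unlink(a) — b=1 (map .F............)
[4] create(a) — a=0 b=1 (map FF............)
[5] append(b, 3) — a=0 b=1,2,3,4 (map FFFFF.........)
[6] truncate(b, 3) — a=0 b=1,2,3 (map FFFF..........)
[7] truncate(b, 1) — a=0 b=1 (map FF............)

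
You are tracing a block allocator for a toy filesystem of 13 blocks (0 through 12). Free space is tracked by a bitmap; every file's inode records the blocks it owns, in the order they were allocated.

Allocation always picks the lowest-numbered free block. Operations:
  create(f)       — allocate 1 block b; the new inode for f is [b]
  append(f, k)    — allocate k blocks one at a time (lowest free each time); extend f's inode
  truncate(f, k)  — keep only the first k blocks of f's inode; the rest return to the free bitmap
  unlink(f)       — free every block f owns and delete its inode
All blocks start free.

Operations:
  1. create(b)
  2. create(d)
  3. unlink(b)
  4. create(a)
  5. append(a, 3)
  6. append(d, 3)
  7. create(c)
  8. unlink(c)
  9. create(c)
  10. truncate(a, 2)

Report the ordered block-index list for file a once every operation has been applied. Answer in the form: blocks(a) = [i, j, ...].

create(b): bitmap=F............ | b=[0]
create(d): bitmap=FF........... | b=[0] d=[1]
unlink(b): bitmap=.F........... | d=[1]
create(a): bitmap=FF........... | a=[0] d=[1]
append(a, 3): bitmap=FFFFF........ | a=[0, 2, 3, 4] d=[1]
append(d, 3): bitmap=FFFFFFFF..... | a=[0, 2, 3, 4] d=[1, 5, 6, 7]
create(c): bitmap=FFFFFFFFF.... | a=[0, 2, 3, 4] c=[8] d=[1, 5, 6, 7]
unlink(c): bitmap=FFFFFFFF..... | a=[0, 2, 3, 4] d=[1, 5, 6, 7]
create(c): bitmap=FFFFFFFFF.... | a=[0, 2, 3, 4] c=[8] d=[1, 5, 6, 7]
truncate(a, 2): bitmap=FFF..FFFF.... | a=[0, 2] c=[8] d=[1, 5, 6, 7]

blocks(a) = [0, 2]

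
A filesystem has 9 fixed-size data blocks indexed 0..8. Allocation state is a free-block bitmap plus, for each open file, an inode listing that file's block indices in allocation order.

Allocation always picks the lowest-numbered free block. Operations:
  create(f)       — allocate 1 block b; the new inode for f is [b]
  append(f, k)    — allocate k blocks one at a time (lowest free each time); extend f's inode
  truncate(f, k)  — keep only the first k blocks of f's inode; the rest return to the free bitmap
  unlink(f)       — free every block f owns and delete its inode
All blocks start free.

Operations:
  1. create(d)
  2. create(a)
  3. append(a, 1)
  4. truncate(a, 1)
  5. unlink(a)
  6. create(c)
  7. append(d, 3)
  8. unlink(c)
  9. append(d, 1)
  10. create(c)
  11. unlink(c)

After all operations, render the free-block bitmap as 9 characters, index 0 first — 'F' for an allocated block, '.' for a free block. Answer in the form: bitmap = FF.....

bitmap = FFFFF....

[1] create(d) — d=0 (map F........)
[2] create(a) — a=1 d=0 (map FF.......)
[3] append(a, 1) — a=1,2 d=0 (map FFF......)
[4] truncate(a, 1) — a=1 d=0 (map FF.......)
[5] unlink(a) — d=0 (map F........)
[6] create(c) — c=1 d=0 (map FF.......)
[7] append(d, 3) — c=1 d=0,2,3,4 (map FFFFF....)
[8] unlink(c) — d=0,2,3,4 (map F.FFF....)
[9] append(d, 1) — d=0,2,3,4,1 (map FFFFF....)
[10] create(c) — c=5 d=0,2,3,4,1 (map FFFFFF...)
[11] unlink(c) — d=0,2,3,4,1 (map FFFFF....)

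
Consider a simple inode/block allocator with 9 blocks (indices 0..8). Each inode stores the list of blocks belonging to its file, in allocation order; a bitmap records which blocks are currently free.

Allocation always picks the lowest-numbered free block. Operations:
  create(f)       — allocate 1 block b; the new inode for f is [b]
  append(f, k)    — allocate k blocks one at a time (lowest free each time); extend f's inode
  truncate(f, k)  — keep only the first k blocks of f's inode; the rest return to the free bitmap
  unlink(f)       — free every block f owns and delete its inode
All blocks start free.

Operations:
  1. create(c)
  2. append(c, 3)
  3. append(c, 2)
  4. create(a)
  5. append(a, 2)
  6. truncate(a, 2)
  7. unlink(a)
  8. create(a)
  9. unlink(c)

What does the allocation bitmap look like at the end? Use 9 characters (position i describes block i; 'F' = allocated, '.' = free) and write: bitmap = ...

[1] create(c) — c=0 (map F........)
[2] append(c, 3) — c=0,1,2,3 (map FFFF.....)
[3] append(c, 2) — c=0,1,2,3,4,5 (map FFFFFF...)
[4] create(a) — a=6 c=0,1,2,3,4,5 (map FFFFFFF..)
[5] append(a, 2) — a=6,7,8 c=0,1,2,3,4,5 (map FFFFFFFFF)
[6] truncate(a, 2) — a=6,7 c=0,1,2,3,4,5 (map FFFFFFFF.)
[7] unlink(a) — c=0,1,2,3,4,5 (map FFFFFF...)
[8] create(a) — a=6 c=0,1,2,3,4,5 (map FFFFFFF..)
[9] unlink(c) — a=6 (map ......F..)

bitmap = ......F..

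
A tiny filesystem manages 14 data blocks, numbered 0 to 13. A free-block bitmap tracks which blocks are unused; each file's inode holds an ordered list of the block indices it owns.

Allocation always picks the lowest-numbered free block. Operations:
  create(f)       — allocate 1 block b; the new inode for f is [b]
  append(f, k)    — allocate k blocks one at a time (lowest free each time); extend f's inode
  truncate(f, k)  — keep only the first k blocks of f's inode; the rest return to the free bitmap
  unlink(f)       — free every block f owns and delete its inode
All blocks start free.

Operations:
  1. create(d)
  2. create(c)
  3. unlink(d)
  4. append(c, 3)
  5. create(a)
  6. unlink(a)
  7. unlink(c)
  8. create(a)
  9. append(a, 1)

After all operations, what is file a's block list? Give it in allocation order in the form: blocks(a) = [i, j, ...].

blocks(a) = [0, 1]

after create(d) → d:[0]  free=[F.............]
after create(c) → c:[1], d:[0]  free=[FF............]
after unlink(d) → c:[1]  free=[.F............]
after append(c, 3) → c:[1, 0, 2, 3]  free=[FFFF..........]
after create(a) → a:[4], c:[1, 0, 2, 3]  free=[FFFFF.........]
after unlink(a) → c:[1, 0, 2, 3]  free=[FFFF..........]
after unlink(c) →   free=[..............]
after create(a) → a:[0]  free=[F.............]
after append(a, 1) → a:[0, 1]  free=[FF............]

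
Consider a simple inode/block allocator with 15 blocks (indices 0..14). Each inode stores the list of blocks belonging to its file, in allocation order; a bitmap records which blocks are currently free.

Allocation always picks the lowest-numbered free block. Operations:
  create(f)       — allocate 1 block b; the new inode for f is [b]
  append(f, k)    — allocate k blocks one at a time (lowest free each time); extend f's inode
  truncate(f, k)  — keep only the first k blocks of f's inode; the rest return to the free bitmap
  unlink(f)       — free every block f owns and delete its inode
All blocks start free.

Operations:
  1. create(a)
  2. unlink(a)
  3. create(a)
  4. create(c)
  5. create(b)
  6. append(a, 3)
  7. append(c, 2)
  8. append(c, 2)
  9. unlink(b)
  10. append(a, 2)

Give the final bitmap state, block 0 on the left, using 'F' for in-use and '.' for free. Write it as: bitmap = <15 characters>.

bitmap = FFFFFFFFFFF....

  1. create(a)  ⇒  F..............  {a→[0]}
  2. unlink(a)  ⇒  ...............  {}
  3. create(a)  ⇒  F..............  {a→[0]}
  4. create(c)  ⇒  FF.............  {a→[0]; c→[1]}
  5. create(b)  ⇒  FFF............  {a→[0]; b→[2]; c→[1]}
  6. append(a, 3)  ⇒  FFFFFF.........  {a→[0, 3, 4, 5]; b→[2]; c→[1]}
  7. append(c, 2)  ⇒  FFFFFFFF.......  {a→[0, 3, 4, 5]; b→[2]; c→[1, 6, 7]}
  8. append(c, 2)  ⇒  FFFFFFFFFF.....  {a→[0, 3, 4, 5]; b→[2]; c→[1, 6, 7, 8, 9]}
  9. unlink(b)  ⇒  FF.FFFFFFF.....  {a→[0, 3, 4, 5]; c→[1, 6, 7, 8, 9]}
  10. append(a, 2)  ⇒  FFFFFFFFFFF....  {a→[0, 3, 4, 5, 2, 10]; c→[1, 6, 7, 8, 9]}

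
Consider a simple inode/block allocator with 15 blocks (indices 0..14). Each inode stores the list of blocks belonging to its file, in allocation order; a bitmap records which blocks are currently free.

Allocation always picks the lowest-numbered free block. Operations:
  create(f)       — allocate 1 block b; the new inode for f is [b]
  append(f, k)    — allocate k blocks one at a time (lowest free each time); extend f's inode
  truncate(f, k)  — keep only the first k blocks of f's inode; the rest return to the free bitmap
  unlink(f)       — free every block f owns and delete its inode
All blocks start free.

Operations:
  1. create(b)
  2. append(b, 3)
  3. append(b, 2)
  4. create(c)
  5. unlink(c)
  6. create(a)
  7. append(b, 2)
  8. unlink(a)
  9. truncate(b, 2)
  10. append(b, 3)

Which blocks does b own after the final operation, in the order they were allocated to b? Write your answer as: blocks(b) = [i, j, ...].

blocks(b) = [0, 1, 2, 3, 4]

[1] create(b) — b=0 (map F..............)
[2] append(b, 3) — b=0,1,2,3 (map FFFF...........)
[3] append(b, 2) — b=0,1,2,3,4,5 (map FFFFFF.........)
[4] create(c) — b=0,1,2,3,4,5 c=6 (map FFFFFFF........)
[5] unlink(c) — b=0,1,2,3,4,5 (map FFFFFF.........)
[6] create(a) — a=6 b=0,1,2,3,4,5 (map FFFFFFF........)
[7] append(b, 2) — a=6 b=0,1,2,3,4,5,7,8 (map FFFFFFFFF......)
[8] unlink(a) — b=0,1,2,3,4,5,7,8 (map FFFFFF.FF......)
[9] truncate(b, 2) — b=0,1 (map FF.............)
[10] append(b, 3) — b=0,1,2,3,4 (map FFFFF..........)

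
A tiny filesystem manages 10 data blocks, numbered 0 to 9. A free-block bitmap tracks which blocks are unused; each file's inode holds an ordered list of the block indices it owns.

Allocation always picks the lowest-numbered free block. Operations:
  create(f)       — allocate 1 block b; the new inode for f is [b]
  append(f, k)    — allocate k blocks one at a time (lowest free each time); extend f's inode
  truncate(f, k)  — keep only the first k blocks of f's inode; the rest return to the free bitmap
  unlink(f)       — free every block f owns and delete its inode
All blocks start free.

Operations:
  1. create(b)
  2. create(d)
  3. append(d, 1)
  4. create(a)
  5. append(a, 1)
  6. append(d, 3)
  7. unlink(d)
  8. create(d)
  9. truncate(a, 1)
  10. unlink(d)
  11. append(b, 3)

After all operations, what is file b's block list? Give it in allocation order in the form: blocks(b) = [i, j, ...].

blocks(b) = [0, 1, 2, 4]

  1. create(b)  ⇒  F.........  {b→[0]}
  2. create(d)  ⇒  FF........  {b→[0]; d→[1]}
  3. append(d, 1)  ⇒  FFF.......  {b→[0]; d→[1, 2]}
  4. create(a)  ⇒  FFFF......  {a→[3]; b→[0]; d→[1, 2]}
  5. append(a, 1)  ⇒  FFFFF.....  {a→[3, 4]; b→[0]; d→[1, 2]}
  6. append(d, 3)  ⇒  FFFFFFFF..  {a→[3, 4]; b→[0]; d→[1, 2, 5, 6, 7]}
  7. unlink(d)  ⇒  F..FF.....  {a→[3, 4]; b→[0]}
  8. create(d)  ⇒  FF.FF.....  {a→[3, 4]; b→[0]; d→[1]}
  9. truncate(a, 1)  ⇒  FF.F......  {a→[3]; b→[0]; d→[1]}
  10. unlink(d)  ⇒  F..F......  {a→[3]; b→[0]}
  11. append(b, 3)  ⇒  FFFFF.....  {a→[3]; b→[0, 1, 2, 4]}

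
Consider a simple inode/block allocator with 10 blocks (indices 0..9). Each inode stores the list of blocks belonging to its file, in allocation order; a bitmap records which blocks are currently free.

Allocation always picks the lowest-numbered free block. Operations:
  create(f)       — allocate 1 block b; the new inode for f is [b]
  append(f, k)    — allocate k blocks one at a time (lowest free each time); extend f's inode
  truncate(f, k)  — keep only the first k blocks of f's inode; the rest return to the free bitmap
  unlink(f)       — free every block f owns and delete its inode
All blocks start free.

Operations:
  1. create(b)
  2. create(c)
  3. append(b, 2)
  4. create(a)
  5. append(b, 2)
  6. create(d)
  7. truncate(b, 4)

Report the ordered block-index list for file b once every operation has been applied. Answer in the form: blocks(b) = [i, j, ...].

after create(b) → b:[0]  free=[F.........]
after create(c) → b:[0], c:[1]  free=[FF........]
after append(b, 2) → b:[0, 2, 3], c:[1]  free=[FFFF......]
after create(a) → a:[4], b:[0, 2, 3], c:[1]  free=[FFFFF.....]
after append(b, 2) → a:[4], b:[0, 2, 3, 5, 6], c:[1]  free=[FFFFFFF...]
after create(d) → a:[4], b:[0, 2, 3, 5, 6], c:[1], d:[7]  free=[FFFFFFFF..]
after truncate(b, 4) → a:[4], b:[0, 2, 3, 5], c:[1], d:[7]  free=[FFFFFF.F..]

blocks(b) = [0, 2, 3, 5]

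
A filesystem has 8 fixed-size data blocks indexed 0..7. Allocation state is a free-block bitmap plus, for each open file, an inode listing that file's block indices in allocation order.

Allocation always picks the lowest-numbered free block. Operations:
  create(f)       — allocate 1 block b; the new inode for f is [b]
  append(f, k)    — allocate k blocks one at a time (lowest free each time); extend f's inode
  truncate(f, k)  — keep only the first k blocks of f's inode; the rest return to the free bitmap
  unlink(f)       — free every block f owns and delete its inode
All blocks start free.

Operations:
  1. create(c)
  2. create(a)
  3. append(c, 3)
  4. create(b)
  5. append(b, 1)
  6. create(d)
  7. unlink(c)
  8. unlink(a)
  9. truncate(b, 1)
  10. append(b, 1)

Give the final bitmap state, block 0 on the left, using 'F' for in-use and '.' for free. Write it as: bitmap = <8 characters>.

[1] create(c) — c=0 (map F.......)
[2] create(a) — a=1 c=0 (map FF......)
[3] append(c, 3) — a=1 c=0,2,3,4 (map FFFFF...)
[4] create(b) — a=1 b=5 c=0,2,3,4 (map FFFFFF..)
[5] append(b, 1) — a=1 b=5,6 c=0,2,3,4 (map FFFFFFF.)
[6] create(d) — a=1 b=5,6 c=0,2,3,4 d=7 (map FFFFFFFF)
[7] unlink(c) — a=1 b=5,6 d=7 (map .F...FFF)
[8] unlink(a) — b=5,6 d=7 (map .....FFF)
[9] truncate(b, 1) — b=5 d=7 (map .....F.F)
[10] append(b, 1) — b=5,0 d=7 (map F....F.F)

bitmap = F....F.F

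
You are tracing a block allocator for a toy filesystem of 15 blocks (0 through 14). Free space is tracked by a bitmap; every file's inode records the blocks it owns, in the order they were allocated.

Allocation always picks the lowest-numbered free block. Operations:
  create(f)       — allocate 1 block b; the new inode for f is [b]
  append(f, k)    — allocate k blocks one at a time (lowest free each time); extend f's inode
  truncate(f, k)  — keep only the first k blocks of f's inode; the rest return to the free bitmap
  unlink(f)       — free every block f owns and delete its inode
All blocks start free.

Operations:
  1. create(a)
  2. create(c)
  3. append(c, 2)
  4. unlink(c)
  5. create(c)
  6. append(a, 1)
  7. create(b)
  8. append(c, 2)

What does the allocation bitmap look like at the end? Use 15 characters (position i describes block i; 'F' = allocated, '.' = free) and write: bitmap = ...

  1. create(a)  ⇒  F..............  {a→[0]}
  2. create(c)  ⇒  FF.............  {a→[0]; c→[1]}
  3. append(c, 2)  ⇒  FFFF...........  {a→[0]; c→[1, 2, 3]}
  4. unlink(c)  ⇒  F..............  {a→[0]}
  5. create(c)  ⇒  FF.............  {a→[0]; c→[1]}
  6. append(a, 1)  ⇒  FFF............  {a→[0, 2]; c→[1]}
  7. create(b)  ⇒  FFFF...........  {a→[0, 2]; b→[3]; c→[1]}
  8. append(c, 2)  ⇒  FFFFFF.........  {a→[0, 2]; b→[3]; c→[1, 4, 5]}

bitmap = FFFFFF.........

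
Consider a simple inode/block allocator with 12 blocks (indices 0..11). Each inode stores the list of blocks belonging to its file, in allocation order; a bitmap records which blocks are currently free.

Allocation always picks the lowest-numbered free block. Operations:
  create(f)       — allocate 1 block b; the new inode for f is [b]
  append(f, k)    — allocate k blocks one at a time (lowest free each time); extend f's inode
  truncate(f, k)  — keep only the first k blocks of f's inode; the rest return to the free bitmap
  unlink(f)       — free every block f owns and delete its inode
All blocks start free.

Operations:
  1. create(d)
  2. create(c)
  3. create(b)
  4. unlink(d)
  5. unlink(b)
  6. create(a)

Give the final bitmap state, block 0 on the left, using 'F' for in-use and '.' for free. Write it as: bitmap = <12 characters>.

bitmap = FF..........

create(d): bitmap=F........... | d=[0]
create(c): bitmap=FF.......... | c=[1] d=[0]
create(b): bitmap=FFF......... | b=[2] c=[1] d=[0]
unlink(d): bitmap=.FF......... | b=[2] c=[1]
unlink(b): bitmap=.F.......... | c=[1]
create(a): bitmap=FF.......... | a=[0] c=[1]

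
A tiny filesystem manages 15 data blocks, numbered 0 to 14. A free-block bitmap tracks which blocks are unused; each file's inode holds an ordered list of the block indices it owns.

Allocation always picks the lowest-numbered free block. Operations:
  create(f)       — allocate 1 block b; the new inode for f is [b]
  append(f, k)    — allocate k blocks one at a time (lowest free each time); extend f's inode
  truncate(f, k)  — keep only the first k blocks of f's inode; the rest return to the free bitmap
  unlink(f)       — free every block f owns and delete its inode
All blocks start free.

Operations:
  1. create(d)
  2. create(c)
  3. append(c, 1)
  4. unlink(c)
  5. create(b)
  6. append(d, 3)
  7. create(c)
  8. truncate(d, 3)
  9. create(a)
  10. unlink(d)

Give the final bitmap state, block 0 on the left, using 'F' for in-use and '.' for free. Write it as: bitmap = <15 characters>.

[1] create(d) — d=0 (map F..............)
[2] create(c) — c=1 d=0 (map FF.............)
[3] append(c, 1) — c=1,2 d=0 (map FFF............)
[4] unlink(c) — d=0 (map F..............)
[5] create(b) — b=1 d=0 (map FF.............)
[6] append(d, 3) — b=1 d=0,2,3,4 (map FFFFF..........)
[7] create(c) — b=1 c=5 d=0,2,3,4 (map FFFFFF.........)
[8] truncate(d, 3) — b=1 c=5 d=0,2,3 (map FFFF.F.........)
[9] create(a) — a=4 b=1 c=5 d=0,2,3 (map FFFFFF.........)
[10] unlink(d) — a=4 b=1 c=5 (map .F..FF.........)

bitmap = .F..FF.........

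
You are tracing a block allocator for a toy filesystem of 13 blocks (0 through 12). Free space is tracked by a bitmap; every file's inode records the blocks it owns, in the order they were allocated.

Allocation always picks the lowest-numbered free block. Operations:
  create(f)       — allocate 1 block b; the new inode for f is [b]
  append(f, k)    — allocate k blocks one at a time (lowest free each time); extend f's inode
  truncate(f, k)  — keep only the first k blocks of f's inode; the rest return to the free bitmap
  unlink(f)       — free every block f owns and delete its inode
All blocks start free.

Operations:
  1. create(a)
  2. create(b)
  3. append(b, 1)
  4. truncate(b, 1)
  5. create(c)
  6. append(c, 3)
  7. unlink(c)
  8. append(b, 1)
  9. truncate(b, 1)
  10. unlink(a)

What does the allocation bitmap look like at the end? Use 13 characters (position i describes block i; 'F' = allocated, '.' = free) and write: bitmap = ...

after create(a) → a:[0]  free=[F............]
after create(b) → a:[0], b:[1]  free=[FF...........]
after append(b, 1) → a:[0], b:[1, 2]  free=[FFF..........]
after truncate(b, 1) → a:[0], b:[1]  free=[FF...........]
after create(c) → a:[0], b:[1], c:[2]  free=[FFF..........]
after append(c, 3) → a:[0], b:[1], c:[2, 3, 4, 5]  free=[FFFFFF.......]
after unlink(c) → a:[0], b:[1]  free=[FF...........]
after append(b, 1) → a:[0], b:[1, 2]  free=[FFF..........]
after truncate(b, 1) → a:[0], b:[1]  free=[FF...........]
after unlink(a) → b:[1]  free=[.F...........]

bitmap = .F...........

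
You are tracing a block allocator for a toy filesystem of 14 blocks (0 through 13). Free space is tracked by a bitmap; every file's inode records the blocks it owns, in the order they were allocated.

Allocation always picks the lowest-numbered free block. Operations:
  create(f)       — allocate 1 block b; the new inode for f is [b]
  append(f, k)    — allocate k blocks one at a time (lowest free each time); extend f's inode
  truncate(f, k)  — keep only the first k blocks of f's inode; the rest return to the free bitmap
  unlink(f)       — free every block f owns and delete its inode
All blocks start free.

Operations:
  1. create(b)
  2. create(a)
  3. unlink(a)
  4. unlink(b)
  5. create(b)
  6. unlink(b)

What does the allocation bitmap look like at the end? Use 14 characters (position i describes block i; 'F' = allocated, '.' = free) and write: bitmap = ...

create(b): bitmap=F............. | b=[0]
create(a): bitmap=FF............ | a=[1] b=[0]
unlink(a): bitmap=F............. | b=[0]
unlink(b): bitmap=.............. | 
create(b): bitmap=F............. | b=[0]
unlink(b): bitmap=.............. | 

bitmap = ..............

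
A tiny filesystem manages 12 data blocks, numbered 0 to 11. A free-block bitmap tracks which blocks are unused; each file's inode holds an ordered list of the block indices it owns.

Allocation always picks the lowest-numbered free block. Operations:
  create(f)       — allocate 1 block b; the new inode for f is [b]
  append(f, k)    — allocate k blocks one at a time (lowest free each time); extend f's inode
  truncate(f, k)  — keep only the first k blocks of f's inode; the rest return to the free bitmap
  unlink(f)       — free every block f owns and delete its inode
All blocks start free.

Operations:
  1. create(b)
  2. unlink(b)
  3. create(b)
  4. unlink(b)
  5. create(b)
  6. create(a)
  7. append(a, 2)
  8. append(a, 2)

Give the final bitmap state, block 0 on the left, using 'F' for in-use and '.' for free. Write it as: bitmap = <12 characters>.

  1. create(b)  ⇒  F...........  {b→[0]}
  2. unlink(b)  ⇒  ............  {}
  3. create(b)  ⇒  F...........  {b→[0]}
  4. unlink(b)  ⇒  ............  {}
  5. create(b)  ⇒  F...........  {b→[0]}
  6. create(a)  ⇒  FF..........  {a→[1]; b→[0]}
  7. append(a, 2)  ⇒  FFFF........  {a→[1, 2, 3]; b→[0]}
  8. append(a, 2)  ⇒  FFFFFF......  {a→[1, 2, 3, 4, 5]; b→[0]}

bitmap = FFFFFF......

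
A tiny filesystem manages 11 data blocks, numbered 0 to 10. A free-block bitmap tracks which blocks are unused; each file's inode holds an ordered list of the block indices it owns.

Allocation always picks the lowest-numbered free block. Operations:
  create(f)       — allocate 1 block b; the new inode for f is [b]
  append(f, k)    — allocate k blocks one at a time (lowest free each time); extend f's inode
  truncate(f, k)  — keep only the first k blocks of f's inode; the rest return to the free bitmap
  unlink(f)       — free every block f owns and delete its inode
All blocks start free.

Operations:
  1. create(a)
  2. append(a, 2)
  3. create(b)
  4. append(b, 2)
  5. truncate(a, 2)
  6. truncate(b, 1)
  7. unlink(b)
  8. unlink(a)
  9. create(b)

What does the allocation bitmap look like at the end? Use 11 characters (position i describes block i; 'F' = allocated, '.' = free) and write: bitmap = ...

bitmap = F..........

  1. create(a)  ⇒  F..........  {a→[0]}
  2. append(a, 2)  ⇒  FFF........  {a→[0, 1, 2]}
  3. create(b)  ⇒  FFFF.......  {a→[0, 1, 2]; b→[3]}
  4. append(b, 2)  ⇒  FFFFFF.....  {a→[0, 1, 2]; b→[3, 4, 5]}
  5. truncate(a, 2)  ⇒  FF.FFF.....  {a→[0, 1]; b→[3, 4, 5]}
  6. truncate(b, 1)  ⇒  FF.F.......  {a→[0, 1]; b→[3]}
  7. unlink(b)  ⇒  FF.........  {a→[0, 1]}
  8. unlink(a)  ⇒  ...........  {}
  9. create(b)  ⇒  F..........  {b→[0]}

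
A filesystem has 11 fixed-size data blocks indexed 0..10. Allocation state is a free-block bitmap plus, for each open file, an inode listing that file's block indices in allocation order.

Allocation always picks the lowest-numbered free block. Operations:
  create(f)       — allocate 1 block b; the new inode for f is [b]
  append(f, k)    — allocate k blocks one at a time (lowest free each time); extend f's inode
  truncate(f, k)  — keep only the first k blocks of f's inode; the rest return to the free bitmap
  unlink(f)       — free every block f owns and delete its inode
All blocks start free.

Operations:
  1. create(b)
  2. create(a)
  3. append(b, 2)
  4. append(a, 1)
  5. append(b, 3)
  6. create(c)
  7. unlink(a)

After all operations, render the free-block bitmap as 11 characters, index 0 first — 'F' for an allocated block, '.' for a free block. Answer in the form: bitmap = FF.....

bitmap = F.FF.FFFF..

after create(b) → b:[0]  free=[F..........]
after create(a) → a:[1], b:[0]  free=[FF.........]
after append(b, 2) → a:[1], b:[0, 2, 3]  free=[FFFF.......]
after append(a, 1) → a:[1, 4], b:[0, 2, 3]  free=[FFFFF......]
after append(b, 3) → a:[1, 4], b:[0, 2, 3, 5, 6, 7]  free=[FFFFFFFF...]
after create(c) → a:[1, 4], b:[0, 2, 3, 5, 6, 7], c:[8]  free=[FFFFFFFFF..]
after unlink(a) → b:[0, 2, 3, 5, 6, 7], c:[8]  free=[F.FF.FFFF..]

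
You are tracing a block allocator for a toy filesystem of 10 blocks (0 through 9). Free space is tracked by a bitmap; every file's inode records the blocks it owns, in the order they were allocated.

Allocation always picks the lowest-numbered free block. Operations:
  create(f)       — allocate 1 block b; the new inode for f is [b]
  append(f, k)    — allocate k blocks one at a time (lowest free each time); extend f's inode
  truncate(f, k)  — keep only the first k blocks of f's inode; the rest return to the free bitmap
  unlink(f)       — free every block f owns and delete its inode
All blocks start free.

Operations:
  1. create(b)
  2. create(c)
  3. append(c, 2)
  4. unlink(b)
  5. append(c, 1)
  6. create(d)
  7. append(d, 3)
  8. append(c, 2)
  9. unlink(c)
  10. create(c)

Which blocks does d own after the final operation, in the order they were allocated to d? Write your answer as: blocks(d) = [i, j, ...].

blocks(d) = [4, 5, 6, 7]

[1] create(b) — b=0 (map F.........)
[2] create(c) — b=0 c=1 (map FF........)
[3] append(c, 2) — b=0 c=1,2,3 (map FFFF......)
[4] unlink(b) — c=1,2,3 (map .FFF......)
[5] append(c, 1) — c=1,2,3,0 (map FFFF......)
[6] create(d) — c=1,2,3,0 d=4 (map FFFFF.....)
[7] append(d, 3) — c=1,2,3,0 d=4,5,6,7 (map FFFFFFFF..)
[8] append(c, 2) — c=1,2,3,0,8,9 d=4,5,6,7 (map FFFFFFFFFF)
[9] unlink(c) — d=4,5,6,7 (map ....FFFF..)
[10] create(c) — c=0 d=4,5,6,7 (map F...FFFF..)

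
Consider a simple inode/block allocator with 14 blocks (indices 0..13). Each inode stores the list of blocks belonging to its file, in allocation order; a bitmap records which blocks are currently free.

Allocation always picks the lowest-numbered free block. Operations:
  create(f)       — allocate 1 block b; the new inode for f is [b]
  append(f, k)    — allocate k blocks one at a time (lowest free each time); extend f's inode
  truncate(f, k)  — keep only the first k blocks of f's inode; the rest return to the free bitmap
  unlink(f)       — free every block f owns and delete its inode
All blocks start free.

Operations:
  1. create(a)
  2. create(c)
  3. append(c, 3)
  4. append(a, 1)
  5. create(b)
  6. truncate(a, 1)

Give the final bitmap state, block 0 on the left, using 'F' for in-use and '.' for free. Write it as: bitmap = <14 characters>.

bitmap = FFFFF.F.......

after create(a) → a:[0]  free=[F.............]
after create(c) → a:[0], c:[1]  free=[FF............]
after append(c, 3) → a:[0], c:[1, 2, 3, 4]  free=[FFFFF.........]
after append(a, 1) → a:[0, 5], c:[1, 2, 3, 4]  free=[FFFFFF........]
after create(b) → a:[0, 5], b:[6], c:[1, 2, 3, 4]  free=[FFFFFFF.......]
after truncate(a, 1) → a:[0], b:[6], c:[1, 2, 3, 4]  free=[FFFFF.F.......]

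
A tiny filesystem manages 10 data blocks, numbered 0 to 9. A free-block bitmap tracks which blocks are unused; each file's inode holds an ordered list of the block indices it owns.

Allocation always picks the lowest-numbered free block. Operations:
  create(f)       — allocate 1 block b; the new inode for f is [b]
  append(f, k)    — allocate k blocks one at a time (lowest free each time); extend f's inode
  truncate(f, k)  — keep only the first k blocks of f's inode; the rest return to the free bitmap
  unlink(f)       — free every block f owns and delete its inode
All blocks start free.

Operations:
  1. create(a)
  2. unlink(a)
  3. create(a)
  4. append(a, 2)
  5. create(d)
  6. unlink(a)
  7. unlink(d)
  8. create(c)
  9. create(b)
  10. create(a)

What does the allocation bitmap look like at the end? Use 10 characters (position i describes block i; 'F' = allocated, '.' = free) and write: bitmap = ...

bitmap = FFF.......

after create(a) → a:[0]  free=[F.........]
after unlink(a) →   free=[..........]
after create(a) → a:[0]  free=[F.........]
after append(a, 2) → a:[0, 1, 2]  free=[FFF.......]
after create(d) → a:[0, 1, 2], d:[3]  free=[FFFF......]
after unlink(a) → d:[3]  free=[...F......]
after unlink(d) →   free=[..........]
after create(c) → c:[0]  free=[F.........]
after create(b) → b:[1], c:[0]  free=[FF........]
after create(a) → a:[2], b:[1], c:[0]  free=[FFF.......]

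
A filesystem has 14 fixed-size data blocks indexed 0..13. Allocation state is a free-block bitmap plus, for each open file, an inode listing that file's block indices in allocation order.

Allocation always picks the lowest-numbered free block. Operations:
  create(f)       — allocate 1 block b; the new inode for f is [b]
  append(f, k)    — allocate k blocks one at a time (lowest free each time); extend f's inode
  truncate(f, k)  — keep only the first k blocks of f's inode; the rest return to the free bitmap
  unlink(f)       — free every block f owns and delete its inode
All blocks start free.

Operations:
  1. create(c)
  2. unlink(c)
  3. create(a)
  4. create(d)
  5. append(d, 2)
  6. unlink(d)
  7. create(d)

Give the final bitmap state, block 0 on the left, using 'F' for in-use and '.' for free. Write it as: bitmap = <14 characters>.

after create(c) → c:[0]  free=[F.............]
after unlink(c) →   free=[..............]
after create(a) → a:[0]  free=[F.............]
after create(d) → a:[0], d:[1]  free=[FF............]
after append(d, 2) → a:[0], d:[1, 2, 3]  free=[FFFF..........]
after unlink(d) → a:[0]  free=[F.............]
after create(d) → a:[0], d:[1]  free=[FF............]

bitmap = FF............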